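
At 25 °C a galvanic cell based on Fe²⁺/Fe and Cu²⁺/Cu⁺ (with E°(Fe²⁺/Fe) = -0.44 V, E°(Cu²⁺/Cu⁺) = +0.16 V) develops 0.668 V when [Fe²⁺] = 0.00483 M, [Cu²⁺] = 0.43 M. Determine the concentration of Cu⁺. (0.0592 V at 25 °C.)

0.44 M

From the Nernst equation, log Q = n(E° − E)/0.0592 = 2(0.60 − 0.668)/0.0592 = -2.297, so Q = 0.00504.
With Q = [Fe²⁺]·[Cu⁺]^2/[Cu²⁺]^2 and the known concentrations, [Cu⁺]^2 in the numerator gives [Cu⁺] = 0.44 M.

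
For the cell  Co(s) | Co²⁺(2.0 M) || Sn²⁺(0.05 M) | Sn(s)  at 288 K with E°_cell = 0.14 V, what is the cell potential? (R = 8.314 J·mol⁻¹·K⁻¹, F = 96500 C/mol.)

0.094 V

Balancing electrons gives n = 2; the reaction quotient is Q = [Co²⁺]/[Sn²⁺] = 40.0.
E = E° − (RT/nF) ln Q = 0.14 − (8.314×288)/(2×96500) × (3.689) = 0.140 − 0.046 = 0.094 V.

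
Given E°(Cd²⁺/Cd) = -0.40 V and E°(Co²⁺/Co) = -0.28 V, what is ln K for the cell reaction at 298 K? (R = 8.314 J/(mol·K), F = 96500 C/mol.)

ln K = 9.3

E°_cell = -0.28 − (-0.40) = 0.12 V, with n = 2 electrons transferred.
At equilibrium E = 0, so the Nernst equation gives ln K = nFE°/RT = (2)(96500)(0.12)/((8.314)(298)) = 9.35.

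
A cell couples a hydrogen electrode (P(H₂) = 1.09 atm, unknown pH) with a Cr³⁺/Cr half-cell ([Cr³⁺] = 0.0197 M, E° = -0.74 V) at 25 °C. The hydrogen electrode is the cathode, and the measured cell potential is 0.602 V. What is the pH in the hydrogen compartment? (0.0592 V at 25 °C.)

pH = 2.88

E°_cell = 0.74 V and n = 6.
log Q = n(E° − E)/0.0592 = 6×(0.74 − 0.602)/0.0592 = 13.986.
With Q = [Cr³⁺]^2·P(H₂)^3 / [H⁺]^6, solving for [H⁺] gives log[H⁺] = -2.881, so pH = 2.88.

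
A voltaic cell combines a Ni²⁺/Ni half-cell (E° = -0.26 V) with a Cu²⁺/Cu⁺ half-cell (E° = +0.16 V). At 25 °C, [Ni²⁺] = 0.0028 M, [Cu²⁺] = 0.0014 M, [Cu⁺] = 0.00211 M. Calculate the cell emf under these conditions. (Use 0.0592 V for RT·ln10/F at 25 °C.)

0.485 V

The Cu²⁺/Cu⁺ couple has the higher reduction potential and acts as the cathode, so E°_cell = +0.16 − (-0.26) = 0.42 V.
Balancing electrons gives n = 2; the reaction quotient is Q = [Ni²⁺]·[Cu⁺]^2/[Cu²⁺]^2 = 0.00636.
At 25 °C, E = E° − (0.0592/n) log Q = 0.42 − (0.0592/2)(-2.197) = 0.420 + 0.065 = 0.485 V.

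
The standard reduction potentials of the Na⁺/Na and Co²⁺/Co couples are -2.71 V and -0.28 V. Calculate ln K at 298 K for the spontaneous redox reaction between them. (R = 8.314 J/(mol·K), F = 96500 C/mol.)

ln K = 189.3

E°_cell = -0.28 − (-2.71) = 2.43 V, with n = 2 electrons transferred.
At equilibrium E = 0, so the Nernst equation gives ln K = nFE°/RT = (2)(96500)(2.43)/((8.314)(298)) = 189.29.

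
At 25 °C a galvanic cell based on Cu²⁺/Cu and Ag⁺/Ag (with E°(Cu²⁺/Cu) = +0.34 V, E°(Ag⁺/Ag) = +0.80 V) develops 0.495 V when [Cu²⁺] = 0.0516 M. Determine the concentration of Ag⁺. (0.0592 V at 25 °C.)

From the Nernst equation, log Q = n(E° − E)/0.0592 = 2(0.46 − 0.495)/0.0592 = -1.182, so Q = 0.0657.
With Q = [Cu²⁺]/[Ag⁺]^2 and the known concentrations, [Ag⁺]^2 in the denominator gives [Ag⁺] = 0.89 M.

0.89 M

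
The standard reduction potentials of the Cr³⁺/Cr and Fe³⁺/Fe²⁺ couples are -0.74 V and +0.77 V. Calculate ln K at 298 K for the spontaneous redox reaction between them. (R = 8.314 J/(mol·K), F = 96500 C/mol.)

ln K = 176.4

E°_cell = +0.77 − (-0.74) = 1.51 V, with n = 3 electrons transferred.
At equilibrium E = 0, so the Nernst equation gives ln K = nFE°/RT = (3)(96500)(1.51)/((8.314)(298)) = 176.44.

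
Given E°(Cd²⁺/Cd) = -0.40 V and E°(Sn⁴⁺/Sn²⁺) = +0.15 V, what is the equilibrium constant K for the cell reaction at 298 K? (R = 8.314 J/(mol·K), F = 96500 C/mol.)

4 × 10^18

E°_cell = +0.15 − (-0.40) = 0.55 V, with n = 2 electrons transferred.
At equilibrium E = 0, so the Nernst equation gives ln K = nFE°/RT = (2)(96500)(0.55)/((8.314)(298)) = 42.84.
K = e^42.84 = 4 × 10^18.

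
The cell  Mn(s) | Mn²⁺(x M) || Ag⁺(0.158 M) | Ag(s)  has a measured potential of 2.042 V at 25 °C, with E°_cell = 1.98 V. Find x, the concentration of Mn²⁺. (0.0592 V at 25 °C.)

From the Nernst equation, log Q = n(E° − E)/0.0592 = 2(1.98 − 2.042)/0.0592 = -2.095, so Q = 0.00804.
With Q = [Mn²⁺]/[Ag⁺]^2 and the known concentrations, [Mn²⁺] in the numerator gives [Mn²⁺] = 2 × 10^-4 M.

2 × 10^-4 M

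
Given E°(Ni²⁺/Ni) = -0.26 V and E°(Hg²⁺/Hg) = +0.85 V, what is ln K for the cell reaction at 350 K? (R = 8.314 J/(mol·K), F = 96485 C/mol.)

ln K = 73.6

E°_cell = +0.85 − (-0.26) = 1.11 V, with n = 2 electrons transferred.
At equilibrium E = 0, so the Nernst equation gives ln K = nFE°/RT = (2)(96485)(1.11)/((8.314)(350)) = 73.61.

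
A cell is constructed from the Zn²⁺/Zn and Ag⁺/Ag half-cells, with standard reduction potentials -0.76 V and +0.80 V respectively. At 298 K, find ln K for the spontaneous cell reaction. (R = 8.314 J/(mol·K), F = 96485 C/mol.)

ln K = 121.5

E°_cell = +0.80 − (-0.76) = 1.56 V, with n = 2 electrons transferred.
At equilibrium E = 0, so the Nernst equation gives ln K = nFE°/RT = (2)(96485)(1.56)/((8.314)(298)) = 121.50.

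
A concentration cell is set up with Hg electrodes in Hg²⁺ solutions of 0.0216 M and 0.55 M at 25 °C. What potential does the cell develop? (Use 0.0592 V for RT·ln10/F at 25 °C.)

Both half-cells are Hg²⁺/Hg, so E°_cell = 0. The concentrated side is the cathode; the cell reaction moves Hg²⁺ from high to low concentration with n = 2.
Q = [Hg²⁺]_dilute/[Hg²⁺]_conc = 0.0216/0.55 = 0.0393.
E = 0 − (0.0592/2) log Q = −(0.0592/2)(-1.406) = 0.0416 V.

0.042 V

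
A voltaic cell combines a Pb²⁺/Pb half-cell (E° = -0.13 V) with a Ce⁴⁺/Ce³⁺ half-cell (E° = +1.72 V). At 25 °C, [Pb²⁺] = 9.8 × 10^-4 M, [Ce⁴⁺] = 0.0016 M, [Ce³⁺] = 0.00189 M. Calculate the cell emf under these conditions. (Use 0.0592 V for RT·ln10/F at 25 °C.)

The Ce⁴⁺/Ce³⁺ couple has the higher reduction potential and acts as the cathode, so E°_cell = +1.72 − (-0.13) = 1.85 V.
Balancing electrons gives n = 2; the reaction quotient is Q = [Pb²⁺]·[Ce³⁺]^2/[Ce⁴⁺]^2 = 0.00137.
At 25 °C, E = E° − (0.0592/n) log Q = 1.85 − (0.0592/2)(-2.864) = 1.850 + 0.085 = 1.935 V.

1.93 V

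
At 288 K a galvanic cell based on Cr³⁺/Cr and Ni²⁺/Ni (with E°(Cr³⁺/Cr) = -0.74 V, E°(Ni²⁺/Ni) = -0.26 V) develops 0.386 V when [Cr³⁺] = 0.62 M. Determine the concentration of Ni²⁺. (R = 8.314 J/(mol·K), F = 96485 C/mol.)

3.7 × 10^-4 M

From the Nernst equation, ln Q = nF(E° − E)/RT = 6×96485×(0.48 − 0.386)/(8.314×288) = 22.727, so Q = 7.41 × 10^9.
With Q = [Cr³⁺]^2/[Ni²⁺]^3 and the known concentrations, [Ni²⁺]^3 in the denominator gives [Ni²⁺] = 3.7 × 10^-4 M.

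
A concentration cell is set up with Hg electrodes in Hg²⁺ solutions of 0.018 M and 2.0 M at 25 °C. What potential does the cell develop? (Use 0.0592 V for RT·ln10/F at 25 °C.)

0.061 V

Both half-cells are Hg²⁺/Hg, so E°_cell = 0. The concentrated side is the cathode; the cell reaction moves Hg²⁺ from high to low concentration with n = 2.
Q = [Hg²⁺]_dilute/[Hg²⁺]_conc = 0.018/2.0 = 0.00900.
E = 0 − (0.0592/2) log Q = −(0.0592/2)(-2.046) = 0.0606 V.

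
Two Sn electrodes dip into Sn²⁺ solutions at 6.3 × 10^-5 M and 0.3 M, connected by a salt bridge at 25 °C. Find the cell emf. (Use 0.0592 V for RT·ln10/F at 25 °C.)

0.11 V

Both half-cells are Sn²⁺/Sn, so E°_cell = 0. The concentrated side is the cathode; the cell reaction moves Sn²⁺ from high to low concentration with n = 2.
Q = [Sn²⁺]_dilute/[Sn²⁺]_conc = 6.3 × 10^-5/0.3 = 2.1 × 10^-4.
E = 0 − (0.0592/2) log Q = −(0.0592/2)(-3.678) = 0.1089 V.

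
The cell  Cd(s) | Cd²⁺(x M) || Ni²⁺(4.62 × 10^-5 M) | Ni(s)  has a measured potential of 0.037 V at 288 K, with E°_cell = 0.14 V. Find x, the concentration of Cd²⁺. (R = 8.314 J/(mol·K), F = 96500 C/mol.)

From the Nernst equation, ln Q = nF(E° − E)/RT = 2×96500×(0.14 − 0.037)/(8.314×288) = 8.302, so Q = 4030.
With Q = [Cd²⁺]/[Ni²⁺] and the known concentrations, [Cd²⁺] in the numerator gives [Cd²⁺] = 0.19 M.

0.19 M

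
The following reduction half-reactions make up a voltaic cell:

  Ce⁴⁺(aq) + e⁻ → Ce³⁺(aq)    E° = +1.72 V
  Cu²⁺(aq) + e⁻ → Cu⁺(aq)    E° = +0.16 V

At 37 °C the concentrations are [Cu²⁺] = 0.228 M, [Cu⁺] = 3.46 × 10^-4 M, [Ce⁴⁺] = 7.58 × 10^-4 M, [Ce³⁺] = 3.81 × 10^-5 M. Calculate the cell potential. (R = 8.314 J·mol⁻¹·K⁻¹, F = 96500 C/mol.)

The Ce⁴⁺/Ce³⁺ couple has the higher reduction potential and acts as the cathode, so E°_cell = +1.72 − (+0.16) = 1.56 V.
Balancing electrons gives n = 1; the reaction quotient is Q = [Cu²⁺]·[Ce³⁺]/([Cu⁺]·[Ce⁴⁺]) = 33.1.
E = E° − (RT/nF) ln Q = 1.56 − (8.314×310)/(1×96500) × (3.500) = 1.560 − 0.093 = 1.467 V.

1.47 V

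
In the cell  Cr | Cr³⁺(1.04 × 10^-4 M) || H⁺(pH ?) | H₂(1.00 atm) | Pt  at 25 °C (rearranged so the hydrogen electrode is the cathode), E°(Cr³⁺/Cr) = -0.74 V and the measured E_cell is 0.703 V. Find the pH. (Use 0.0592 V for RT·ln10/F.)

pH = 1.95

E°_cell = 0.74 V and n = 6.
log Q = n(E° − E)/0.0592 = 6×(0.74 − 0.703)/0.0592 = 3.750.
With Q = [Cr³⁺]^2·P(H₂)^3 / [H⁺]^6, solving for [H⁺] gives log[H⁺] = -1.953, so pH = 1.95.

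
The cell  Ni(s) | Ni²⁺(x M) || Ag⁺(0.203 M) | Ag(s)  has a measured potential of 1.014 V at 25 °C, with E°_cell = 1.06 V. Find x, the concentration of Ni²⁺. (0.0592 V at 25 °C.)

1.5 M

From the Nernst equation, log Q = n(E° − E)/0.0592 = 2(1.06 − 1.014)/0.0592 = 1.554, so Q = 35.8.
With Q = [Ni²⁺]/[Ag⁺]^2 and the known concentrations, [Ni²⁺] in the numerator gives [Ni²⁺] = 1.5 M.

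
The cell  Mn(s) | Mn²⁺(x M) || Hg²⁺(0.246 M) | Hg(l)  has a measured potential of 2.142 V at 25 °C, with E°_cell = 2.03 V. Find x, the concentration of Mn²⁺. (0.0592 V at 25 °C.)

4 × 10^-5 M

From the Nernst equation, log Q = n(E° − E)/0.0592 = 2(2.03 − 2.142)/0.0592 = -3.784, so Q = 1.65 × 10^-4.
With Q = [Mn²⁺]/[Hg²⁺] and the known concentrations, [Mn²⁺] in the numerator gives [Mn²⁺] = 4 × 10^-5 M.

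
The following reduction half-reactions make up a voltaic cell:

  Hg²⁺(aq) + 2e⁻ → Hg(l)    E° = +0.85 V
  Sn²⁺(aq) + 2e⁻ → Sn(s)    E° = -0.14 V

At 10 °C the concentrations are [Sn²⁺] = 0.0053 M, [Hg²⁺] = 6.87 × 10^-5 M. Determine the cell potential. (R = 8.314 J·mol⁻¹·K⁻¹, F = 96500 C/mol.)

The Hg²⁺/Hg couple has the higher reduction potential and acts as the cathode, so E°_cell = +0.85 − (-0.14) = 0.99 V.
Balancing electrons gives n = 2; the reaction quotient is Q = [Sn²⁺]/[Hg²⁺] = 77.1.
E = E° − (RT/nF) ln Q = 0.99 − (8.314×283)/(2×96500) × (4.346) = 0.990 − 0.053 = 0.937 V.

0.937 V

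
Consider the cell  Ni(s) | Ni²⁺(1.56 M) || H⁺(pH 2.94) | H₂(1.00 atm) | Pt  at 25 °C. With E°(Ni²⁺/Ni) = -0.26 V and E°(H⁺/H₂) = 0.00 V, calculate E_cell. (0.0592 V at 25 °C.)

The hydrogen couple is the cathode, so E°_cell = 0.26 V; n = 2.
[H⁺] = 10^(−2.94) = 0.0011 M, and Q = [Ni²⁺]·P(H₂) / [H⁺]^2 = 1.18 × 10^6.
E = E° − (0.0592/2) log Q = 0.26 − (0.0592/2)(6.073) = 0.080 V.

0.080 V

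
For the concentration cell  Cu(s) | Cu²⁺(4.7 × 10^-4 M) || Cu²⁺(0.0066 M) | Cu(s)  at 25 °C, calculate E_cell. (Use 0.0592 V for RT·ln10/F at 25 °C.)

0.034 V

Both half-cells are Cu²⁺/Cu, so E°_cell = 0. The concentrated side is the cathode; the cell reaction moves Cu²⁺ from high to low concentration with n = 2.
Q = [Cu²⁺]_dilute/[Cu²⁺]_conc = 4.7 × 10^-4/0.0066 = 0.0712.
E = 0 − (0.0592/2) log Q = −(0.0592/2)(-1.147) = 0.0340 V.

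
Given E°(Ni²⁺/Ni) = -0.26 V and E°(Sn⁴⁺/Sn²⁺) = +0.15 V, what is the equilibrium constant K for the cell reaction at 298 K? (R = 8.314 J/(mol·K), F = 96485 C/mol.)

E°_cell = +0.15 − (-0.26) = 0.41 V, with n = 2 electrons transferred.
At equilibrium E = 0, so the Nernst equation gives ln K = nFE°/RT = (2)(96485)(0.41)/((8.314)(298)) = 31.93.
K = e^31.93 = 7.4 × 10^13.

7.4 × 10^13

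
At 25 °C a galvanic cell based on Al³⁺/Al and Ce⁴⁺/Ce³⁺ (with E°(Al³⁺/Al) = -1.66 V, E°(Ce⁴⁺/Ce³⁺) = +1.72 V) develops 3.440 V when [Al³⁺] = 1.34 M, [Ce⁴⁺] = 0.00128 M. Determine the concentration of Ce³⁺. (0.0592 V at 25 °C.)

From the Nernst equation, log Q = n(E° − E)/0.0592 = 3(3.38 − 3.440)/0.0592 = -3.041, so Q = 9.11 × 10^-4.
With Q = [Al³⁺]·[Ce³⁺]^3/[Ce⁴⁺]^3 and the known concentrations, [Ce³⁺]^3 in the numerator gives [Ce³⁺] = 1.1 × 10^-4 M.

1.1 × 10^-4 M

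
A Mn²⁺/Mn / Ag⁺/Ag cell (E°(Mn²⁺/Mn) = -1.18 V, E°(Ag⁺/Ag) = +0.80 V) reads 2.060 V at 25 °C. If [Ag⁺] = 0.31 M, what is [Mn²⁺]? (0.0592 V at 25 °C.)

From the Nernst equation, log Q = n(E° − E)/0.0592 = 2(1.98 − 2.060)/0.0592 = -2.703, so Q = 0.00198.
With Q = [Mn²⁺]/[Ag⁺]^2 and the known concentrations, [Mn²⁺] in the numerator gives [Mn²⁺] = 1.9 × 10^-4 M.

1.9 × 10^-4 M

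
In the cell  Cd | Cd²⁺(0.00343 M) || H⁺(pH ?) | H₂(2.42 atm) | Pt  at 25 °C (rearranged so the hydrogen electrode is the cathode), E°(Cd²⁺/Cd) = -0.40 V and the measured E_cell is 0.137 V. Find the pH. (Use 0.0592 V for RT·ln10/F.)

pH = 5.48

E°_cell = 0.40 V and n = 2.
log Q = n(E° − E)/0.0592 = 2×(0.40 − 0.137)/0.0592 = 8.885.
With Q = [Cd²⁺]·P(H₂) / [H⁺]^2, solving for [H⁺] gives log[H⁺] = -5.483, so pH = 5.48.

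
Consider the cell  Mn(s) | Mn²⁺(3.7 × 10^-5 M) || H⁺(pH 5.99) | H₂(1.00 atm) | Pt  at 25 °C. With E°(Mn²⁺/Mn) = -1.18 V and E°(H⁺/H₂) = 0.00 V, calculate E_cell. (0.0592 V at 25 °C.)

The hydrogen couple is the cathode, so E°_cell = 1.18 V; n = 2.
[H⁺] = 10^(−5.99) = 1 × 10^-6 M, and Q = [Mn²⁺]·P(H₂) / [H⁺]^2 = 3.53 × 10^7.
E = E° − (0.0592/2) log Q = 1.18 − (0.0592/2)(7.548) = 0.957 V.

0.96 V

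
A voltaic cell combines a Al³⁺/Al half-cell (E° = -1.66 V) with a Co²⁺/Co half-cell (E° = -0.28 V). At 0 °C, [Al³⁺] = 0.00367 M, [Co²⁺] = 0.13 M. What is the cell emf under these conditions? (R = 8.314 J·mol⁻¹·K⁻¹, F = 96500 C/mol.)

1.40 V

The Co²⁺/Co couple has the higher reduction potential and acts as the cathode, so E°_cell = -0.28 − (-1.66) = 1.38 V.
Balancing electrons gives n = 6; the reaction quotient is Q = [Al³⁺]^2/[Co²⁺]^3 = 0.00613.
E = E° − (RT/nF) ln Q = 1.38 − (8.314×273)/(6×96500) × (-5.094) = 1.380 + 0.020 = 1.400 V.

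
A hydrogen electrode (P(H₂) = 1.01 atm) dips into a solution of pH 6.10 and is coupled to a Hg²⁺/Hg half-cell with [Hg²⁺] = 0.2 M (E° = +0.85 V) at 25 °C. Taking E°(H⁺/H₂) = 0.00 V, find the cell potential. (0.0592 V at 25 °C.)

The Hg²⁺/Hg couple is the cathode, so E°_cell = 0.85 V; n = 2.
[H⁺] = 10^(−6.10) = 7.9 × 10^-7 M, and Q = [H⁺]^2 / ([Hg²⁺]·P(H₂)) = 3.12 × 10^-12.
E = E° − (0.0592/2) log Q = 0.85 − (0.0592/2)(-11.505) = 1.191 V.

1.19 V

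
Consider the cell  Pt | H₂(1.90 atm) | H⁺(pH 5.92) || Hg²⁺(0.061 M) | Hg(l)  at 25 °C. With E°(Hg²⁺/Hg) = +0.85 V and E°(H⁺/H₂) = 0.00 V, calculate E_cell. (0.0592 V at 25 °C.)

1.17 V

The Hg²⁺/Hg couple is the cathode, so E°_cell = 0.85 V; n = 2.
[H⁺] = 10^(−5.92) = 1.2 × 10^-6 M, and Q = [H⁺]^2 / ([Hg²⁺]·P(H₂)) = 1.25 × 10^-11.
E = E° − (0.0592/2) log Q = 0.85 − (0.0592/2)(-10.904) = 1.173 V.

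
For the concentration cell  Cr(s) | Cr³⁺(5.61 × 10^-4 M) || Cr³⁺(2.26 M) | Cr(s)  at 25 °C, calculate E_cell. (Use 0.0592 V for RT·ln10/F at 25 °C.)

Both half-cells are Cr³⁺/Cr, so E°_cell = 0. The concentrated side is the cathode; the cell reaction moves Cr³⁺ from high to low concentration with n = 3.
Q = [Cr³⁺]_dilute/[Cr³⁺]_conc = 5.61 × 10^-4/2.26 = 2.48 × 10^-4.
E = 0 − (0.0592/3) log Q = −(0.0592/3)(-3.605) = 0.0711 V.

0.071 V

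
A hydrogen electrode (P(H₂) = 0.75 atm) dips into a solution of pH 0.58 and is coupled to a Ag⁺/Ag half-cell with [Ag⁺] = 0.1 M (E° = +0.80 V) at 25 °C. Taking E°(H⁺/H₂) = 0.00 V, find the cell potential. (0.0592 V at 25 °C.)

The Ag⁺/Ag couple is the cathode, so E°_cell = 0.80 V; n = 2.
[H⁺] = 10^(−0.58) = 0.26 M, and Q = [H⁺]^2 / ([Ag⁺]^2·P(H₂)) = 9.22.
E = E° − (0.0592/2) log Q = 0.80 − (0.0592/2)(0.965) = 0.771 V.

0.77 V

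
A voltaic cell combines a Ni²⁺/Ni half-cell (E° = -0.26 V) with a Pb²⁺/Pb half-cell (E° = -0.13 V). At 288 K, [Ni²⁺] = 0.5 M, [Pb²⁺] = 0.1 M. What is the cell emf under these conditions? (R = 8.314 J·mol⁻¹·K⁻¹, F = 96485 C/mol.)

The Pb²⁺/Pb couple has the higher reduction potential and acts as the cathode, so E°_cell = -0.13 − (-0.26) = 0.13 V.
Balancing electrons gives n = 2; the reaction quotient is Q = [Ni²⁺]/[Pb²⁺] = 5.00.
E = E° − (RT/nF) ln Q = 0.13 − (8.314×288)/(2×96485) × (1.609) = 0.130 − 0.020 = 0.110 V.

0.110 V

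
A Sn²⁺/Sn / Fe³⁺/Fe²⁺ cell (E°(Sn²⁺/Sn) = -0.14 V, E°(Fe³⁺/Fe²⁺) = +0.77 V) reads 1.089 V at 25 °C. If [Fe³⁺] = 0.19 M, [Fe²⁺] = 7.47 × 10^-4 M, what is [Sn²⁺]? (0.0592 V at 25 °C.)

From the Nernst equation, log Q = n(E° − E)/0.0592 = 2(0.91 − 1.089)/0.0592 = -6.047, so Q = 8.97 × 10^-7.
With Q = [Sn²⁺]·[Fe²⁺]^2/[Fe³⁺]^2 and the known concentrations, [Sn²⁺] in the numerator gives [Sn²⁺] = 0.058 M.

0.058 M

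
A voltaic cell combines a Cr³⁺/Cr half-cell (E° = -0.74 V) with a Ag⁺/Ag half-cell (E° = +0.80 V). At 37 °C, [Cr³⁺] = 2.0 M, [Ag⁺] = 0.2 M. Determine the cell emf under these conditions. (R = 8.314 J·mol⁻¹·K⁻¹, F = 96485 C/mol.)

The Ag⁺/Ag couple has the higher reduction potential and acts as the cathode, so E°_cell = +0.80 − (-0.74) = 1.54 V.
Balancing electrons gives n = 3; the reaction quotient is Q = [Cr³⁺]/[Ag⁺]^3 = 250.
E = E° − (RT/nF) ln Q = 1.54 − (8.314×310)/(3×96485) × (5.521) = 1.540 − 0.049 = 1.491 V.

1.49 V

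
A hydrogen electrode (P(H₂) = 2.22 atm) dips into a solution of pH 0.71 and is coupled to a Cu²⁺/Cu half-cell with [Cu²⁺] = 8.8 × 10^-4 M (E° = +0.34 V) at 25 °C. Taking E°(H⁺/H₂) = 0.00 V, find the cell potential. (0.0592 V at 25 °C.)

0.30 V

The Cu²⁺/Cu couple is the cathode, so E°_cell = 0.34 V; n = 2.
[H⁺] = 10^(−0.71) = 0.19 M, and Q = [H⁺]^2 / ([Cu²⁺]·P(H₂)) = 19.5.
E = E° − (0.0592/2) log Q = 0.34 − (0.0592/2)(1.289) = 0.302 V.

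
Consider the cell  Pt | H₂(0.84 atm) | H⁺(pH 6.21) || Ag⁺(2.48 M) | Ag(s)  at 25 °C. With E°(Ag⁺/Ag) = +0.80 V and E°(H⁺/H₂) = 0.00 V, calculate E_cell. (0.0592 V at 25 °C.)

The Ag⁺/Ag couple is the cathode, so E°_cell = 0.80 V; n = 2.
[H⁺] = 10^(−6.21) = 6.2 × 10^-7 M, and Q = [H⁺]^2 / ([Ag⁺]^2·P(H₂)) = 7.36 × 10^-14.
E = E° − (0.0592/2) log Q = 0.80 − (0.0592/2)(-13.133) = 1.189 V.

1.19 V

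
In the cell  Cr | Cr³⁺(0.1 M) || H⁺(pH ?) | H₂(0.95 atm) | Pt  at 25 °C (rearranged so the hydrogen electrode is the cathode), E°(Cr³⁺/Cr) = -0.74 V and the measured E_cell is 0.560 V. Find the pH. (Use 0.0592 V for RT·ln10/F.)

E°_cell = 0.74 V and n = 6.
log Q = n(E° − E)/0.0592 = 6×(0.74 − 0.560)/0.0592 = 18.243.
With Q = [Cr³⁺]^2·P(H₂)^3 / [H⁺]^6, solving for [H⁺] gives log[H⁺] = -3.385, so pH = 3.39.

pH = 3.39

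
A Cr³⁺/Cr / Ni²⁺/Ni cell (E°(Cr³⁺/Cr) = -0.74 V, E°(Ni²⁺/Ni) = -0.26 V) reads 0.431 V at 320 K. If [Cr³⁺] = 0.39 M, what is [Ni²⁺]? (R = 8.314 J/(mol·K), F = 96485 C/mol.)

0.015 M

From the Nernst equation, ln Q = nF(E° − E)/RT = 6×96485×(0.48 − 0.431)/(8.314×320) = 10.662, so Q = 4.27 × 10^4.
With Q = [Cr³⁺]^2/[Ni²⁺]^3 and the known concentrations, [Ni²⁺]^3 in the denominator gives [Ni²⁺] = 0.015 M.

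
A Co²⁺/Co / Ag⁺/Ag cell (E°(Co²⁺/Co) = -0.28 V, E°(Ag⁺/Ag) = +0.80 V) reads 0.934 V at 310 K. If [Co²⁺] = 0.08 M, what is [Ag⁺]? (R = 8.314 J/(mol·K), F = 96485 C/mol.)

0.0012 M

From the Nernst equation, ln Q = nF(E° − E)/RT = 2×96485×(1.08 − 0.934)/(8.314×310) = 10.931, so Q = 5.59 × 10^4.
With Q = [Co²⁺]/[Ag⁺]^2 and the known concentrations, [Ag⁺]^2 in the denominator gives [Ag⁺] = 0.0012 M.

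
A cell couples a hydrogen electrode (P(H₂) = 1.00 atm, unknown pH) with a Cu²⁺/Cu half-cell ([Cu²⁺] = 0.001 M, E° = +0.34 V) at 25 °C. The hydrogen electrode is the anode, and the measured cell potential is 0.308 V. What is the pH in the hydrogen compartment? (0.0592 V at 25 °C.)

pH = 0.96

E°_cell = 0.34 V and n = 2.
log Q = n(E° − E)/0.0592 = 2×(0.34 − 0.308)/0.0592 = 1.081.
With Q = [H⁺]^2 / ([Cu²⁺]·P(H₂)), solving for [H⁺] gives log[H⁺] = -0.959, so pH = 0.96.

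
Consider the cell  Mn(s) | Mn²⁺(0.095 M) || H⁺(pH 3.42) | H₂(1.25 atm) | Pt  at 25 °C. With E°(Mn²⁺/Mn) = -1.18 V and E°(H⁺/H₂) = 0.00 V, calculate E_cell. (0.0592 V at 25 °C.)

The hydrogen couple is the cathode, so E°_cell = 1.18 V; n = 2.
[H⁺] = 10^(−3.42) = 3.8 × 10^-4 M, and Q = [Mn²⁺]·P(H₂) / [H⁺]^2 = 8.22 × 10^5.
E = E° − (0.0592/2) log Q = 1.18 − (0.0592/2)(5.915) = 1.005 V.

1.00 V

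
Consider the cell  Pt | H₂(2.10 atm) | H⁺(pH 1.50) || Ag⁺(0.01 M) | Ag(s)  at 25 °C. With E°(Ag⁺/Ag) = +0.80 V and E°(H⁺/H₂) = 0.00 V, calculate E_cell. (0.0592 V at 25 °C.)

0.78 V

The Ag⁺/Ag couple is the cathode, so E°_cell = 0.80 V; n = 2.
[H⁺] = 10^(−1.50) = 0.032 M, and Q = [H⁺]^2 / ([Ag⁺]^2·P(H₂)) = 4.76.
E = E° − (0.0592/2) log Q = 0.80 − (0.0592/2)(0.678) = 0.780 V.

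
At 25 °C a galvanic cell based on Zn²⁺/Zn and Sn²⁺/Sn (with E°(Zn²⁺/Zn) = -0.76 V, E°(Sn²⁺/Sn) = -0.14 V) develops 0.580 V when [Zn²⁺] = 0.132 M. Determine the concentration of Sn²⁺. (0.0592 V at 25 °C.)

From the Nernst equation, log Q = n(E° − E)/0.0592 = 2(0.62 − 0.580)/0.0592 = 1.351, so Q = 22.5.
With Q = [Zn²⁺]/[Sn²⁺] and the known concentrations, [Sn²⁺] in the denominator gives [Sn²⁺] = 0.0059 M.

0.0059 M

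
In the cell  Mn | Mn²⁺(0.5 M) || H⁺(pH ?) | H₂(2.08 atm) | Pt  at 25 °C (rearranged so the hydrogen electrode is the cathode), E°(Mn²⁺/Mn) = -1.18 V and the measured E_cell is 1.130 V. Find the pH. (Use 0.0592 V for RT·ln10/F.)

pH = 0.84

E°_cell = 1.18 V and n = 2.
log Q = n(E° − E)/0.0592 = 2×(1.18 − 1.130)/0.0592 = 1.689.
With Q = [Mn²⁺]·P(H₂) / [H⁺]^2, solving for [H⁺] gives log[H⁺] = -0.836, so pH = 0.84.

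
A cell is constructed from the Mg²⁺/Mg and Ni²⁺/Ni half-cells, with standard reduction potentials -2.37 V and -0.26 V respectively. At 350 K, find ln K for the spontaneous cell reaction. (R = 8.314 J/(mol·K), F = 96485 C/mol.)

E°_cell = -0.26 − (-2.37) = 2.11 V, with n = 2 electrons transferred.
At equilibrium E = 0, so the Nernst equation gives ln K = nFE°/RT = (2)(96485)(2.11)/((8.314)(350)) = 139.92.

ln K = 139.9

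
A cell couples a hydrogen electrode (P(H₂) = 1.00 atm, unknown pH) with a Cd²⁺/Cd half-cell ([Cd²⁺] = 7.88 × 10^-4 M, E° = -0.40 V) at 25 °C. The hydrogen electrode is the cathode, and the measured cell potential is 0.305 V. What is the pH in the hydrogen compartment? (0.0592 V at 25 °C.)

E°_cell = 0.40 V and n = 2.
log Q = n(E° − E)/0.0592 = 2×(0.40 − 0.305)/0.0592 = 3.209.
With Q = [Cd²⁺]·P(H₂) / [H⁺]^2, solving for [H⁺] gives log[H⁺] = -3.156, so pH = 3.16.

pH = 3.16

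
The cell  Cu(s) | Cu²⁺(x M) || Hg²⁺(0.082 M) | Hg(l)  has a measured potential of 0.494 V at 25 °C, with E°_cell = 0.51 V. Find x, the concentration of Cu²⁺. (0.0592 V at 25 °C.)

From the Nernst equation, log Q = n(E° − E)/0.0592 = 2(0.51 − 0.494)/0.0592 = 0.541, so Q = 3.47.
With Q = [Cu²⁺]/[Hg²⁺] and the known concentrations, [Cu²⁺] in the numerator gives [Cu²⁺] = 0.28 M.

0.28 M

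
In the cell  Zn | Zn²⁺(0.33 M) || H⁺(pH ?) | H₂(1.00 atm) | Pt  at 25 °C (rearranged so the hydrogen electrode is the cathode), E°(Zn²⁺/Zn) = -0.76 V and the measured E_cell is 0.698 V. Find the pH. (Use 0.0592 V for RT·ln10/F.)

E°_cell = 0.76 V and n = 2.
log Q = n(E° − E)/0.0592 = 2×(0.76 − 0.698)/0.0592 = 2.095.
With Q = [Zn²⁺]·P(H₂) / [H⁺]^2, solving for [H⁺] gives log[H⁺] = -1.288, so pH = 1.29.

pH = 1.29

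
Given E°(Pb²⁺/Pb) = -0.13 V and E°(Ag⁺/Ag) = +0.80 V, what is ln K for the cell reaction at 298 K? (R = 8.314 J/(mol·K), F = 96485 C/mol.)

ln K = 72.4

E°_cell = +0.80 − (-0.13) = 0.93 V, with n = 2 electrons transferred.
At equilibrium E = 0, so the Nernst equation gives ln K = nFE°/RT = (2)(96485)(0.93)/((8.314)(298)) = 72.43.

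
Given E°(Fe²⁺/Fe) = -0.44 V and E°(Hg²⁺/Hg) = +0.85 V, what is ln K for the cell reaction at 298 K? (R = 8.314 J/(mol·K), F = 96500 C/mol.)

ln K = 100.5

E°_cell = +0.85 − (-0.44) = 1.29 V, with n = 2 electrons transferred.
At equilibrium E = 0, so the Nernst equation gives ln K = nFE°/RT = (2)(96500)(1.29)/((8.314)(298)) = 100.49.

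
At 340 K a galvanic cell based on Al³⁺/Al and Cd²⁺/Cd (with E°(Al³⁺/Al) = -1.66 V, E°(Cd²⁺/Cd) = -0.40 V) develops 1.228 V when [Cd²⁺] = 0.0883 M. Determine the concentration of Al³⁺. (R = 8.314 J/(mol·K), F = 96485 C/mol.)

0.7 M

From the Nernst equation, ln Q = nF(E° − E)/RT = 6×96485×(1.26 − 1.228)/(8.314×340) = 6.553, so Q = 702.
With Q = [Al³⁺]^2/[Cd²⁺]^3 and the known concentrations, [Al³⁺]^2 in the numerator gives [Al³⁺] = 0.7 M.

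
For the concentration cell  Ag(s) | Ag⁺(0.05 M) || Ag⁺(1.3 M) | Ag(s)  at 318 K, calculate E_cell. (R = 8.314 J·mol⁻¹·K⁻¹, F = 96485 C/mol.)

Both half-cells are Ag⁺/Ag, so E°_cell = 0. The concentrated side is the cathode; the cell reaction moves Ag⁺ from high to low concentration with n = 1.
Q = [Ag⁺]_dilute/[Ag⁺]_conc = 0.05/1.3 = 0.0385.
E = 0 − (RT/nF) ln Q = −((8.314×318)/(1×96485))(-3.258) = 0.0893 V.

0.089 V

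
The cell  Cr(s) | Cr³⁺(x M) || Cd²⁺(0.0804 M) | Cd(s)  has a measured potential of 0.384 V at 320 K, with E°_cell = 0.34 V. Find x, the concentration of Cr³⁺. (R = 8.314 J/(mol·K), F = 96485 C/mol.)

1.9 × 10^-4 M

From the Nernst equation, ln Q = nF(E° − E)/RT = 6×96485×(0.34 − 0.384)/(8.314×320) = -9.574, so Q = 6.95 × 10^-5.
With Q = [Cr³⁺]^2/[Cd²⁺]^3 and the known concentrations, [Cr³⁺]^2 in the numerator gives [Cr³⁺] = 1.9 × 10^-4 M.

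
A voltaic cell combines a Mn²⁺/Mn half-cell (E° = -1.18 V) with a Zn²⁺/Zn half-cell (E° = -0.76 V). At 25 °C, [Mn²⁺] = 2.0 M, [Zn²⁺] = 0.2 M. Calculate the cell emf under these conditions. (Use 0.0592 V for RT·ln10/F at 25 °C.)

0.390 V

The Zn²⁺/Zn couple has the higher reduction potential and acts as the cathode, so E°_cell = -0.76 − (-1.18) = 0.42 V.
Balancing electrons gives n = 2; the reaction quotient is Q = [Mn²⁺]/[Zn²⁺] = 10.0.
At 25 °C, E = E° − (0.0592/n) log Q = 0.42 − (0.0592/2)(1.000) = 0.420 − 0.030 = 0.390 V.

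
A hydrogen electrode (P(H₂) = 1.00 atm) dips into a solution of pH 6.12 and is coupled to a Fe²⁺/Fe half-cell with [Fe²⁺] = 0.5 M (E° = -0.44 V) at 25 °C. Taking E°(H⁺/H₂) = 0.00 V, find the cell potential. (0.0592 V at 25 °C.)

The hydrogen couple is the cathode, so E°_cell = 0.44 V; n = 2.
[H⁺] = 10^(−6.12) = 7.6 × 10^-7 M, and Q = [Fe²⁺]·P(H₂) / [H⁺]^2 = 8.69 × 10^11.
E = E° − (0.0592/2) log Q = 0.44 − (0.0592/2)(11.939) = 0.087 V.

0.087 V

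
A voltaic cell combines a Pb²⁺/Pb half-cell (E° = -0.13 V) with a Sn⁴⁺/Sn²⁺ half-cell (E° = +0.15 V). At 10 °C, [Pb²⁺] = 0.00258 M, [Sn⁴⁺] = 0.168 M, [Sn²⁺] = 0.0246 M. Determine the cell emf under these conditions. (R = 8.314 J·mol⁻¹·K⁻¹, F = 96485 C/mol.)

The Sn⁴⁺/Sn²⁺ couple has the higher reduction potential and acts as the cathode, so E°_cell = +0.15 − (-0.13) = 0.28 V.
Balancing electrons gives n = 2; the reaction quotient is Q = [Pb²⁺]·[Sn²⁺]/[Sn⁴⁺] = 3.78 × 10^-4.
E = E° − (RT/nF) ln Q = 0.28 − (8.314×283)/(2×96485) × (-7.881) = 0.280 + 0.096 = 0.376 V.

0.376 V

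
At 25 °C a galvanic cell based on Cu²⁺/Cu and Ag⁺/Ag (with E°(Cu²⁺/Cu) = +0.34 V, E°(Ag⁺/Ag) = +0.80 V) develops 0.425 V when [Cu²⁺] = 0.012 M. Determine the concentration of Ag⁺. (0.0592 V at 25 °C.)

From the Nernst equation, log Q = n(E° − E)/0.0592 = 2(0.46 − 0.425)/0.0592 = 1.182, so Q = 15.2.
With Q = [Cu²⁺]/[Ag⁺]^2 and the known concentrations, [Ag⁺]^2 in the denominator gives [Ag⁺] = 0.028 M.

0.028 M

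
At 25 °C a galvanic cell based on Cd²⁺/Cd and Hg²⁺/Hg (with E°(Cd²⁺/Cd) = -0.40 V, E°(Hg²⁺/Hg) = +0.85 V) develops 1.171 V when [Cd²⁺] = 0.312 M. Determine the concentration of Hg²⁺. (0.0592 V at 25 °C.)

From the Nernst equation, log Q = n(E° − E)/0.0592 = 2(1.25 − 1.171)/0.0592 = 2.669, so Q = 467.
With Q = [Cd²⁺]/[Hg²⁺] and the known concentrations, [Hg²⁺] in the denominator gives [Hg²⁺] = 6.7 × 10^-4 M.

6.7 × 10^-4 M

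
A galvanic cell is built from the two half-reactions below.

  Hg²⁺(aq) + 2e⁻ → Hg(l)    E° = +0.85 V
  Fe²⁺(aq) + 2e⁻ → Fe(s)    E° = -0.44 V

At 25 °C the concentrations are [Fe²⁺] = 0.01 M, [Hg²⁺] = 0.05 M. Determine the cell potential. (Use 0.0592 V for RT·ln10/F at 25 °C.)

The Hg²⁺/Hg couple has the higher reduction potential and acts as the cathode, so E°_cell = +0.85 − (-0.44) = 1.29 V.
Balancing electrons gives n = 2; the reaction quotient is Q = [Fe²⁺]/[Hg²⁺] = 0.200.
At 25 °C, E = E° − (0.0592/n) log Q = 1.29 − (0.0592/2)(-0.699) = 1.290 + 0.021 = 1.311 V.

1.31 V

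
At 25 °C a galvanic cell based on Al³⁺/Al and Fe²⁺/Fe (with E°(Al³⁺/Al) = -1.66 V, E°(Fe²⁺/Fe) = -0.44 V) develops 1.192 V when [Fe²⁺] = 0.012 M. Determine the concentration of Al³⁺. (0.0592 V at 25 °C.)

0.034 M

From the Nernst equation, log Q = n(E° − E)/0.0592 = 6(1.22 − 1.192)/0.0592 = 2.838, so Q = 688.
With Q = [Al³⁺]^2/[Fe²⁺]^3 and the known concentrations, [Al³⁺]^2 in the numerator gives [Al³⁺] = 0.034 M.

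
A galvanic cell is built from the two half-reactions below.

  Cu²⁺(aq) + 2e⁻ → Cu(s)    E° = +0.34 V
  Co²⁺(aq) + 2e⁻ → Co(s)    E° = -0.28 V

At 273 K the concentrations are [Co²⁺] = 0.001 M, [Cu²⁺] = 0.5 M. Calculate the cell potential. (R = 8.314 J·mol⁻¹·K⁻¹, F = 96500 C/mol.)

0.693 V

The Cu²⁺/Cu couple has the higher reduction potential and acts as the cathode, so E°_cell = +0.34 − (-0.28) = 0.62 V.
Balancing electrons gives n = 2; the reaction quotient is Q = [Co²⁺]/[Cu²⁺] = 0.00200.
E = E° − (RT/nF) ln Q = 0.62 − (8.314×273)/(2×96500) × (-6.215) = 0.620 + 0.073 = 0.693 V.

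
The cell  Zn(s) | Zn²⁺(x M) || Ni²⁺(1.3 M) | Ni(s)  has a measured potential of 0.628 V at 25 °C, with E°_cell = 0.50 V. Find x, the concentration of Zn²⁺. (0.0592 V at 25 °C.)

6.2 × 10^-5 M

From the Nernst equation, log Q = n(E° − E)/0.0592 = 2(0.50 − 0.628)/0.0592 = -4.324, so Q = 4.74 × 10^-5.
With Q = [Zn²⁺]/[Ni²⁺] and the known concentrations, [Zn²⁺] in the numerator gives [Zn²⁺] = 6.2 × 10^-5 M.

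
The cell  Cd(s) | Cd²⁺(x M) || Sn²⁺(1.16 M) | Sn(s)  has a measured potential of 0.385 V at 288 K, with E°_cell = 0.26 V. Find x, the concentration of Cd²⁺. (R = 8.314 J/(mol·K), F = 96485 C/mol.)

4.9 × 10^-5 M

From the Nernst equation, ln Q = nF(E° − E)/RT = 2×96485×(0.26 − 0.385)/(8.314×288) = -10.074, so Q = 4.22 × 10^-5.
With Q = [Cd²⁺]/[Sn²⁺] and the known concentrations, [Cd²⁺] in the numerator gives [Cd²⁺] = 4.9 × 10^-5 M.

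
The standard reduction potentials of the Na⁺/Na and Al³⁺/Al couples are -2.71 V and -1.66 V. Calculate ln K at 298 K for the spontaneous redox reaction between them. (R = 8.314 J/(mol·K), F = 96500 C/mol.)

ln K = 122.7

E°_cell = -1.66 − (-2.71) = 1.05 V, with n = 3 electrons transferred.
At equilibrium E = 0, so the Nernst equation gives ln K = nFE°/RT = (3)(96500)(1.05)/((8.314)(298)) = 122.69.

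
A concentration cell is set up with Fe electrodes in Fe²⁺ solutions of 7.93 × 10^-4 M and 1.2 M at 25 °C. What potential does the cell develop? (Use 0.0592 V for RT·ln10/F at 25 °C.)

0.094 V

Both half-cells are Fe²⁺/Fe, so E°_cell = 0. The concentrated side is the cathode; the cell reaction moves Fe²⁺ from high to low concentration with n = 2.
Q = [Fe²⁺]_dilute/[Fe²⁺]_conc = 7.93 × 10^-4/1.2 = 6.61 × 10^-4.
E = 0 − (0.0592/2) log Q = −(0.0592/2)(-3.180) = 0.0941 V.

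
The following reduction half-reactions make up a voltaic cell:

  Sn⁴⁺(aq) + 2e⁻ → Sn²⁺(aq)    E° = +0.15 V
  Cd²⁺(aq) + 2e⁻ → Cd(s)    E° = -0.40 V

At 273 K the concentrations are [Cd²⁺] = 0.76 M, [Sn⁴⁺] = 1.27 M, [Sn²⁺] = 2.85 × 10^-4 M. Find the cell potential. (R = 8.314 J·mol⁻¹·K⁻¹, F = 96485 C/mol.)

The Sn⁴⁺/Sn²⁺ couple has the higher reduction potential and acts as the cathode, so E°_cell = +0.15 − (-0.40) = 0.55 V.
Balancing electrons gives n = 2; the reaction quotient is Q = [Cd²⁺]·[Sn²⁺]/[Sn⁴⁺] = 1.71 × 10^-4.
E = E° − (RT/nF) ln Q = 0.55 − (8.314×273)/(2×96485) × (-8.676) = 0.550 + 0.102 = 0.652 V.

0.652 V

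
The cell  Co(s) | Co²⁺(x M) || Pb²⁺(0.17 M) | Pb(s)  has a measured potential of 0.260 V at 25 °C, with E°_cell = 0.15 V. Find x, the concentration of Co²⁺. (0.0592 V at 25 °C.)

3.3 × 10^-5 M

From the Nernst equation, log Q = n(E° − E)/0.0592 = 2(0.15 − 0.260)/0.0592 = -3.716, so Q = 1.92 × 10^-4.
With Q = [Co²⁺]/[Pb²⁺] and the known concentrations, [Co²⁺] in the numerator gives [Co²⁺] = 3.3 × 10^-5 M.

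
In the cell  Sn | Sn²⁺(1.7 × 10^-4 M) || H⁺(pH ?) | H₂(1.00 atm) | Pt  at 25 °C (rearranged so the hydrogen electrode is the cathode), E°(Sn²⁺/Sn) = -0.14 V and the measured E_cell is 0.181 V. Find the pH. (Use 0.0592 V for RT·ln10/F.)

pH = 1.19

E°_cell = 0.14 V and n = 2.
log Q = n(E° − E)/0.0592 = 2×(0.14 − 0.181)/0.0592 = -1.385.
With Q = [Sn²⁺]·P(H₂) / [H⁺]^2, solving for [H⁺] gives log[H⁺] = -1.192, so pH = 1.19.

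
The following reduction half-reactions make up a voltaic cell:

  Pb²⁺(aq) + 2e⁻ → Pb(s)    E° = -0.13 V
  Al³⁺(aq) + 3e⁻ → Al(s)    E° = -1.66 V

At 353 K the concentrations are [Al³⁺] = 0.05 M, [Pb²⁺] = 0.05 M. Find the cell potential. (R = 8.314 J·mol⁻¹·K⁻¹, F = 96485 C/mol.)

1.51 V

The Pb²⁺/Pb couple has the higher reduction potential and acts as the cathode, so E°_cell = -0.13 − (-1.66) = 1.53 V.
Balancing electrons gives n = 6; the reaction quotient is Q = [Al³⁺]^2/[Pb²⁺]^3 = 20.0.
E = E° − (RT/nF) ln Q = 1.53 − (8.314×353)/(6×96485) × (2.996) = 1.530 − 0.015 = 1.515 V.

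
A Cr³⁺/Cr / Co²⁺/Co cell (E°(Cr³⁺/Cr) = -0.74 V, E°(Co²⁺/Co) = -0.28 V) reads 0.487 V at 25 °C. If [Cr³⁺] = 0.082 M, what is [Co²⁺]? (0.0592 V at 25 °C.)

From the Nernst equation, log Q = n(E° − E)/0.0592 = 6(0.46 − 0.487)/0.0592 = -2.736, so Q = 0.00183.
With Q = [Cr³⁺]^2/[Co²⁺]^3 and the known concentrations, [Co²⁺]^3 in the denominator gives [Co²⁺] = 1.5 M.

1.5 M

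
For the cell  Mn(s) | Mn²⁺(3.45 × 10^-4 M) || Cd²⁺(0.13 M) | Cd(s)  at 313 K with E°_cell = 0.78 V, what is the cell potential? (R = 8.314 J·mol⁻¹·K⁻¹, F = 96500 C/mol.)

Balancing electrons gives n = 2; the reaction quotient is Q = [Mn²⁺]/[Cd²⁺] = 0.00265.
E = E° − (RT/nF) ln Q = 0.78 − (8.314×313)/(2×96500) × (-5.932) = 0.780 + 0.080 = 0.860 V.

0.860 V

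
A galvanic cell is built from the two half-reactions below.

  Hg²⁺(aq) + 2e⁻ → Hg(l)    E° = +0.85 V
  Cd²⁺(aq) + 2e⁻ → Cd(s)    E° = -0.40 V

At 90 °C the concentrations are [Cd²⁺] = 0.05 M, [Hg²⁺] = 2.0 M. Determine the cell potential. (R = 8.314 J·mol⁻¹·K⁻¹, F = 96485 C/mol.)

1.31 V

The Hg²⁺/Hg couple has the higher reduction potential and acts as the cathode, so E°_cell = +0.85 − (-0.40) = 1.25 V.
Balancing electrons gives n = 2; the reaction quotient is Q = [Cd²⁺]/[Hg²⁺] = 0.0250.
E = E° − (RT/nF) ln Q = 1.25 − (8.314×363)/(2×96485) × (-3.689) = 1.250 + 0.058 = 1.308 V.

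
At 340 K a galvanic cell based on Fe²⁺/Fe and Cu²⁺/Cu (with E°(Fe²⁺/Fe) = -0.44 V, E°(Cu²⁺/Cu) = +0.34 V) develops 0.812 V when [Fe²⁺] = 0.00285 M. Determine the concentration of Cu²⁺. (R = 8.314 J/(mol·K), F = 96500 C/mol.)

0.025 M

From the Nernst equation, ln Q = nF(E° − E)/RT = 2×96500×(0.78 − 0.812)/(8.314×340) = -2.185, so Q = 0.112.
With Q = [Fe²⁺]/[Cu²⁺] and the known concentrations, [Cu²⁺] in the denominator gives [Cu²⁺] = 0.025 M.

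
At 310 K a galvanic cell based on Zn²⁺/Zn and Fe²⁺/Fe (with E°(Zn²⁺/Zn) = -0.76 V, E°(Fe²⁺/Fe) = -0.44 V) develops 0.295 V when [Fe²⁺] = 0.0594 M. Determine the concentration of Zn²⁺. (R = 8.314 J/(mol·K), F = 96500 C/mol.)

0.39 M

From the Nernst equation, ln Q = nF(E° − E)/RT = 2×96500×(0.32 − 0.295)/(8.314×310) = 1.872, so Q = 6.50.
With Q = [Zn²⁺]/[Fe²⁺] and the known concentrations, [Zn²⁺] in the numerator gives [Zn²⁺] = 0.39 M.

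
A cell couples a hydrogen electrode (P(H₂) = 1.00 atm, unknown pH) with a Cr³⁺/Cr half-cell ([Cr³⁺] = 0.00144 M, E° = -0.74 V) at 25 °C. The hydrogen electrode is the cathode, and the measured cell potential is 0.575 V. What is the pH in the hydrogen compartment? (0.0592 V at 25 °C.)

pH = 3.73

E°_cell = 0.74 V and n = 6.
log Q = n(E° − E)/0.0592 = 6×(0.74 − 0.575)/0.0592 = 16.723.
With Q = [Cr³⁺]^2·P(H₂)^3 / [H⁺]^6, solving for [H⁺] gives log[H⁺] = -3.734, so pH = 3.73.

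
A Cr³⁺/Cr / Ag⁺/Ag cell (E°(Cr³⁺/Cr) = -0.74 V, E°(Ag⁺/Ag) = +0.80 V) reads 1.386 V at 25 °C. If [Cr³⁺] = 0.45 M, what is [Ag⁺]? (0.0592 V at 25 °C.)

From the Nernst equation, log Q = n(E° − E)/0.0592 = 3(1.54 − 1.386)/0.0592 = 7.804, so Q = 6.37 × 10^7.
With Q = [Cr³⁺]/[Ag⁺]^3 and the known concentrations, [Ag⁺]^3 in the denominator gives [Ag⁺] = 0.0019 M.

0.0019 M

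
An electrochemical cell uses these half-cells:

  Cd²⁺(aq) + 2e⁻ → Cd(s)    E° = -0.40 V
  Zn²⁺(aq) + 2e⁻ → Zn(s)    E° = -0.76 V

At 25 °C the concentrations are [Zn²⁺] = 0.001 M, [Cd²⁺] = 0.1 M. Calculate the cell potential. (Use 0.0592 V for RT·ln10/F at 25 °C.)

0.419 V

The Cd²⁺/Cd couple has the higher reduction potential and acts as the cathode, so E°_cell = -0.40 − (-0.76) = 0.36 V.
Balancing electrons gives n = 2; the reaction quotient is Q = [Zn²⁺]/[Cd²⁺] = 0.0100.
At 25 °C, E = E° − (0.0592/n) log Q = 0.36 − (0.0592/2)(-2.000) = 0.360 + 0.059 = 0.419 V.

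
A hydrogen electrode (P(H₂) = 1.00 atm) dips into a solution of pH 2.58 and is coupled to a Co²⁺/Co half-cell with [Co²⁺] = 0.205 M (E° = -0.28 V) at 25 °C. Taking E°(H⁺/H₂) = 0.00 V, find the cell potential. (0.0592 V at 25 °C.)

The hydrogen couple is the cathode, so E°_cell = 0.28 V; n = 2.
[H⁺] = 10^(−2.58) = 0.0026 M, and Q = [Co²⁺]·P(H₂) / [H⁺]^2 = 2.96 × 10^4.
E = E° − (0.0592/2) log Q = 0.28 − (0.0592/2)(4.472) = 0.148 V.

0.15 V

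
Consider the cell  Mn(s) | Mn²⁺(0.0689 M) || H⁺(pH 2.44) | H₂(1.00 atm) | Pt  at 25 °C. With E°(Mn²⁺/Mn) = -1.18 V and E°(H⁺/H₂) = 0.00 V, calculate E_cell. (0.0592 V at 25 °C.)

The hydrogen couple is the cathode, so E°_cell = 1.18 V; n = 2.
[H⁺] = 10^(−2.44) = 0.0036 M, and Q = [Mn²⁺]·P(H₂) / [H⁺]^2 = 5230.
E = E° − (0.0592/2) log Q = 1.18 − (0.0592/2)(3.718) = 1.070 V.

1.07 V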